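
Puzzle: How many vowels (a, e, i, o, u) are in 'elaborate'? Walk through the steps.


Vowels in 'elaborate': e, a, o, a, e = 5 vowels.

5


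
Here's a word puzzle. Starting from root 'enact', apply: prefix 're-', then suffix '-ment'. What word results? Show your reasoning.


Step 1: Add prefix 're-' to 'enact' = 'reenact'
Step 2: Add suffix '-ment' to 'reenact' = 'reenactment'

reenactment


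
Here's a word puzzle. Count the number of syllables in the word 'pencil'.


Break 'pencil' into syllables: pen-cil -> pen | cil = 2 syllables

2 syllables


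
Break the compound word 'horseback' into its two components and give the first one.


Split 'horseback' into 'horse' + 'back'. The first part is 'horse'.

horse


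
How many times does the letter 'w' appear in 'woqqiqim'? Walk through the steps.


Letter 'w' in 'woqqiqim': found at position(s) 1 = 1 occurrence(s).

1


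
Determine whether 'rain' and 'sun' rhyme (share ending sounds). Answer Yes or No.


Rime (stressed vowel + following sounds) of 'rain': -ain = /eɪn/
Rime of 'sun': -un = /ʌn/
/eɪn/ and /ʌn/ are different ending sounds, so the words do not rhyme.

No


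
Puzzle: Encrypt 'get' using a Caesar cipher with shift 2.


Shift each letter by 2: g -> i, e -> g, t -> v. Result: 'igv'.

igv


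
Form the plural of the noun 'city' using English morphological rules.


Apply rule: Change -y to -ies (consonant + y). 'city' becomes 'cities'.

cities


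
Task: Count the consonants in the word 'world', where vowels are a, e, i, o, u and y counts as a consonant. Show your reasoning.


Consonants in 'world': w, r, l, d = 4 consonants.

4


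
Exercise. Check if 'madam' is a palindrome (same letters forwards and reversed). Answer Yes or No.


Forward: 'madam'
Reversed: 'madam'
They are identical.

Yes


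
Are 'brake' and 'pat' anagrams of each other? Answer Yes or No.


Sorted letters of 'brake': 'abekr'
Sorted letters of 'pat': 'apt'
They do not match.

No


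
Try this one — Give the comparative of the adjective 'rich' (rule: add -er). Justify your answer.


Apply comparative formation (add -er): 'rich' -> 'richer'.

richer


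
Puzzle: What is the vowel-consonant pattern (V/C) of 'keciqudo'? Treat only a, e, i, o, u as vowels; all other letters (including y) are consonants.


Letter mapping: k = C, e = V, c = C, i = V, q = C, u = V, d = C, o = V.

CVCVCVCV


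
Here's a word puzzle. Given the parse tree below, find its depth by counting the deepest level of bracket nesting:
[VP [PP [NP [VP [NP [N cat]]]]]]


Count bracket nesting levels:
'[' at pos 0: depth = 1
'[' at pos 4: depth = 2
'[' at pos 8: depth = 3
'[' at pos 12: depth = 4
'[' at pos 16: depth = 5
'[' at pos 20: depth = 6
Maximum depth reached: 6

6


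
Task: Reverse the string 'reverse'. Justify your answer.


Reverse 'reverse' character by character: 'esrever'.

esrever


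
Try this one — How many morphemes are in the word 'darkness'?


Decomposition: dark (root) + -ness (suffix) = 2 morpheme(s)

2 morphemes


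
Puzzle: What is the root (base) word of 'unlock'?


Remove prefix 'un' from 'unlock' to get root 'lock'.

lock


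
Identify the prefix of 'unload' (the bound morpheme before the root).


The word 'unload' = 'un' (prefix) + 'load' (root). The prefix is 'un'.

un


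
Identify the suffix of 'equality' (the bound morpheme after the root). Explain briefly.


The word 'equality' = 'equal' (root) + '-ity' (suffix). The suffix is '-ity'.

ity


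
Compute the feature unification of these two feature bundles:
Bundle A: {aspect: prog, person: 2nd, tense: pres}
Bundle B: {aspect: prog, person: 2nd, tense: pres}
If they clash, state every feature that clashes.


Compare features:
aspect: A=prog vs B=prog -> unified: prog
person: A=2nd vs B=2nd -> unified: 2nd
tense: A=pres vs B=pres -> unified: pres
No clashes found.

Unified: {aspect: prog, person: 2nd, tense: pres}


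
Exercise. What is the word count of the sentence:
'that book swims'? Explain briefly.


Split into words: that | book | swims = 3 words.

3


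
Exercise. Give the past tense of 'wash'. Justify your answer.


Apply rule: Add -ed. 'wash' becomes 'washed'.

washed


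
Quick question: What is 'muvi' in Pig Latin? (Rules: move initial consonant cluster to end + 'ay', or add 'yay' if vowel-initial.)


'muvi': move consonant cluster 'm' to end and add 'ay': 'uvimay'.

uvimay


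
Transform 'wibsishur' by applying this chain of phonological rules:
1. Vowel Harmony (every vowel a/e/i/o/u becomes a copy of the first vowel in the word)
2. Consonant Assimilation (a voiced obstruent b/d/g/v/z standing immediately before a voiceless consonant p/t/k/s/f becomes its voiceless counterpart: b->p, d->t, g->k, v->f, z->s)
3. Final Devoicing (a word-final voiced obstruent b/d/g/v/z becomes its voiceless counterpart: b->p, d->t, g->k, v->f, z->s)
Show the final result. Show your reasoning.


Starting form: 'wibsishur'
Rule 1: Vowel Harmony: all vowels become 'i' (matching first vowel). 'wibsishur' -> 'wibsishir'
Rule 2: Consonant Assimilation: voiced obstruent before voiceless consonant becomes voiceless ('bs' -> 'ps'). 'wibsishir' -> 'wipsishir'
Rule 3: Final Devoicing: final consonant 'r' is not one of the voiced obstruents b/d/g/v/z. No change.
Final form: 'wipsishir'

wipsishir


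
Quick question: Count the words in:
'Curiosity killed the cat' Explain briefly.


Split into words: Curiosity | killed | the | cat = 4 words.

4


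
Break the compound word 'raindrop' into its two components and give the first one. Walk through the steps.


Split 'raindrop' into 'rain' + 'drop'. The first part is 'rain'.

rain


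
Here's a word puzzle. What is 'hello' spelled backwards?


Reverse 'hello' character by character: 'olleh'.

olleh


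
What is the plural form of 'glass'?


Apply rule: Add -es (sibilant/fricative ending). 'glass' becomes 'glasses'.

glasses


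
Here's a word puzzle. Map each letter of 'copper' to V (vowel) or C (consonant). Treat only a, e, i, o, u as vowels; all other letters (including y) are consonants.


Letter mapping: c = C, o = V, p = C, p = C, e = V, r = C.

CVCCVC


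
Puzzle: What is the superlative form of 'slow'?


Apply superlative formation (add -est): 'slow' -> 'slowest'.

slowest


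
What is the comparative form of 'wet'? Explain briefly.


Apply comparative formation (double final consonant, add -er): 'wet' -> 'wetter'.

wetter


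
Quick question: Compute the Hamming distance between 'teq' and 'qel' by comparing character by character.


Alignment:
Position 1: 't' vs 'q' = DIFFER
Position 2: 'e' vs 'e' = match
Position 3: 'q' vs 'l' = DIFFER
Total differences: 2

2


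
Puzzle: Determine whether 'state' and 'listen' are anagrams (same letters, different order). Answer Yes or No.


Sorted letters of 'state': 'aestt'
Sorted letters of 'listen': 'eilnst'
They do not match.

No


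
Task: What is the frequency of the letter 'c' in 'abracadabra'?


Letter 'c' in 'abracadabra': found at position(s) 5 = 1 occurrence(s).

1


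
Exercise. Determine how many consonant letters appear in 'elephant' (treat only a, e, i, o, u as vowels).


Consonants in 'elephant': l, p, h, n, t = 5 consonants.

5


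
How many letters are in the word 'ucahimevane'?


Spell out 'ucahimevane' and number each letter: u(1), c(2), a(3), h(4), i(5), m(6), e(7), v(8), a(9), n(10), e(11). Total: 11 letters.

11


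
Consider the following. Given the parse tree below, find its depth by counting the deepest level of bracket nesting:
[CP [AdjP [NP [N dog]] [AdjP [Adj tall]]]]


Count bracket nesting levels:
'[' at pos 0: depth = 1
'[' at pos 4: depth = 2
'[' at pos 10: depth = 3
'[' at pos 14: depth = 4
'[' at pos 23: depth = 3
'[' at pos 29: depth = 4
Maximum depth reached: 4

4


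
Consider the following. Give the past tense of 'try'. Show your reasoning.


Apply rule: Change -y to -ied. 'try' becomes 'tried'.

tried


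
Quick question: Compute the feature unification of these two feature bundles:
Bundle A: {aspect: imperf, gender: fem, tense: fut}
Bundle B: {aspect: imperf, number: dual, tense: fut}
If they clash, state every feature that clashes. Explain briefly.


Compare features:
aspect: A=imperf vs B=imperf -> unified: imperf
gender: A=fem vs B=_ -> unified: fem
number: A=_ vs B=dual -> unified: dual
tense: A=fut vs B=fut -> unified: fut
No clashes found.

Unified: {aspect: imperf, gender: fem, number: dual, tense: fut}


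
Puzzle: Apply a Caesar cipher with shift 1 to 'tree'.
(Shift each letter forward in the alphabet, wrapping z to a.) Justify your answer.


Shift each letter by 1: t -> u, r -> s, e -> f, e -> f. Result: 'usff'.

usff


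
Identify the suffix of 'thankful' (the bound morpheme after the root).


The word 'thankful' = 'thank' (root) + '-ful' (suffix). The suffix is '-ful'.

ful


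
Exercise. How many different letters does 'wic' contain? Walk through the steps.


Unique letters in 'wic': {c, i, w} = 3 distinct letters.

3


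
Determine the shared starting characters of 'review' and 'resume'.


Compare from the start: 2 characters match: 're'. Mismatch at position 3: 'v' vs 's'.

re


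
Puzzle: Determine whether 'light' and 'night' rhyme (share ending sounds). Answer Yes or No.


Rime (stressed vowel + following sounds) of 'light': -ight = /aɪt/
Rime of 'night': -ight = /aɪt/
/aɪt/ and /aɪt/ are the same ending sound, so the words rhyme.

Yes


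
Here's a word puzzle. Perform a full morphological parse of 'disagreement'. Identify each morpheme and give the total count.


Step 1: Identify prefix: 'dis' (meaning: not/apart)
Step 2: Identify root: 'agree'
Step 3: Identify suffix(es): 'ment'
Decomposition: dis- (prefix: not/apart) + agree (root) + -ment (suffix: action/result)
Total morphemes: 3

3 morphemes (dis- (prefix: not/apart) + agree (root) + -ment (suffix: action/result))


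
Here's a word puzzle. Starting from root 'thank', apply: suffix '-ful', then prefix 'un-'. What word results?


Step 1: Add suffix '-ful' to 'thank' = 'thankful'
Step 2: Add prefix 'un-' to 'thankful' = 'unthankful'

unthankful


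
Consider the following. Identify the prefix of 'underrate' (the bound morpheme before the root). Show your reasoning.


The word 'underrate' = 'under' (prefix) + 'rate' (root). The prefix is 'under'.

under


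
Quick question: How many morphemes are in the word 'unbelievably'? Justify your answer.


Decomposition: un- (prefix) + believe (root) + -able (suffix) + -ly (suffix) = 4 morpheme(s)

4 morphemes


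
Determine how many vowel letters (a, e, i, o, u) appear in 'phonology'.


Vowels in 'phonology': o, o, o = 3 vowels.

3


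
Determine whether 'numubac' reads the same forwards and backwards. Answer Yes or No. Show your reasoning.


Forward: 'numubac'
Reversed: 'cabumun'
They differ.

No


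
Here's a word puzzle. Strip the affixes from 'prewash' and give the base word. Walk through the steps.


Remove prefix 'pre' from 'prewash' to get root 'wash'.

wash


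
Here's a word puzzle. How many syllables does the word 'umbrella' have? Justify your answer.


Break 'umbrella' into syllables: um-brel-la -> um | brel | la = 3 syllables

3 syllables


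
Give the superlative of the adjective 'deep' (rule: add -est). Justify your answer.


Apply superlative formation (add -est): 'deep' -> 'deepest'.

deepest


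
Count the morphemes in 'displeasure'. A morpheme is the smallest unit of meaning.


Decomposition: dis- (prefix) + please (root) + -ure (suffix) = 3 morpheme(s)

3 morphemes


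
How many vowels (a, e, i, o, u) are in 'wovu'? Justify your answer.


Vowels in 'wovu': o, u = 2 vowels.

2


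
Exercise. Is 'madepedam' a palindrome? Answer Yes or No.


Forward: 'madepedam'
Reversed: 'madepedam'
They are identical.

Yes


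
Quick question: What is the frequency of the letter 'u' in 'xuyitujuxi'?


Letter 'u' in 'xuyitujuxi': found at position(s) 2, 6, 8 = 3 occurrence(s).

3


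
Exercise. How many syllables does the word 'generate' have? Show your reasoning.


Break 'generate' into syllables: gen-er-ate -> gen | er | ate = 3 syllables

3 syllables


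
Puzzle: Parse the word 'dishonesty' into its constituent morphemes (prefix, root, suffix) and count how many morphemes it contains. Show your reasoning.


Step 1: Identify prefix: 'dis' (meaning: not/apart)
Step 2: Identify root: 'honest'
Step 3: Identify suffix(es): 'y'
Decomposition: dis- (prefix: not/apart) + honest (root) + -y (suffix: quality)
Total morphemes: 3

3 morphemes (dis- (prefix: not/apart) + honest (root) + -y (suffix: quality))


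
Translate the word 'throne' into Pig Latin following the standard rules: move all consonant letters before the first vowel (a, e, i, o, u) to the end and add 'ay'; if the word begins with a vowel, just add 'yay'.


'throne': move consonant cluster 'thr' to end and add 'ay': 'onethray'.

onethray


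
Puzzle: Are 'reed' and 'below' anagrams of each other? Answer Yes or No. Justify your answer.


Sorted letters of 'reed': 'deer'
Sorted letters of 'below': 'below'
They do not match.

No


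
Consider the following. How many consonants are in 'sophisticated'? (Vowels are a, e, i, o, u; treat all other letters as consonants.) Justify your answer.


Consonants in 'sophisticated': s, p, h, s, t, c, t, d = 8 consonants.

8


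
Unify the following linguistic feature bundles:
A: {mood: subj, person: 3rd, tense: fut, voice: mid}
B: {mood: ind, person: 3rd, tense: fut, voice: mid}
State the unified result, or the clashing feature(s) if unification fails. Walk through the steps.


Compare features:
mood: A=subj vs B=ind -> CLASH
person: A=3rd vs B=3rd -> unified: 3rd
tense: A=fut vs B=fut -> unified: fut
voice: A=mid vs B=mid -> unified: mid
Clash detected on feature 'mood' (subj vs ind); unification fails.

CLASH on 'mood' (subj vs ind)


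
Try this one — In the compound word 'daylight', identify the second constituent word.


Split 'daylight' into 'day' + 'light'. The second part is 'light'.

light


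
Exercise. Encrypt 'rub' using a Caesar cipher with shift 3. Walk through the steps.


Shift each letter by 3: r -> u, u -> x, b -> e. Result: 'uxe'.

uxe


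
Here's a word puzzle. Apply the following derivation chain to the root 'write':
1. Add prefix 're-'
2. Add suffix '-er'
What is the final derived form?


Step 1: Add prefix 're-' to 'write' = 'rewrite'
Step 2: Add suffix '-er' to 'rewrite' = 'rewriter'

rewriter


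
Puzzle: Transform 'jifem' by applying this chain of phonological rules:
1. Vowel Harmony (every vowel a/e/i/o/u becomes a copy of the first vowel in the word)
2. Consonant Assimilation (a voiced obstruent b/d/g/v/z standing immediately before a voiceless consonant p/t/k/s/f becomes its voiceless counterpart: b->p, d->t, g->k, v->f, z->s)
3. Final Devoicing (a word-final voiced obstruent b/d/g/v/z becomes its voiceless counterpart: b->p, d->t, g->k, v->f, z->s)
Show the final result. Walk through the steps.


Starting form: 'jifem'
Rule 1: Vowel Harmony: all vowels become 'i' (matching first vowel). 'jifem' -> 'jifim'
Rule 2: Consonant Assimilation: no voiced obstruent (b/d/g/v/z) stands immediately before a voiceless consonant (p/t/k/s/f). No change.
Rule 3: Final Devoicing: final consonant 'm' is not one of the voiced obstruents b/d/g/v/z. No change.
Final form: 'jifim'

jifim


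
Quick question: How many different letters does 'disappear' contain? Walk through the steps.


Unique letters in 'disappear': {a, d, e, i, p, r, s} = 7 distinct letters.

7


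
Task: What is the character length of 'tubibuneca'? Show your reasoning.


Spell out 'tubibuneca' and number each letter: t(1), u(2), b(3), i(4), b(5), u(6), n(7), e(8), c(9), a(10). Total: 10 letters.

10


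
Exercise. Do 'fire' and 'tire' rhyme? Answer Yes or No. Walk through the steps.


Rime (stressed vowel + following sounds) of 'fire': -ire = /aɪər/
Rime of 'tire': -ire = /aɪər/
/aɪər/ and /aɪər/ are the same ending sound, so the words rhyme.

Yes


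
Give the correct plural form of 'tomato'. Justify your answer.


Apply rule: Add -es (consonant + o). 'tomato' becomes 'tomatoes'.

tomatoes


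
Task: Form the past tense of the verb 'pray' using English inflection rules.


Apply rule: Add -ed. 'pray' becomes 'prayed'.

prayed


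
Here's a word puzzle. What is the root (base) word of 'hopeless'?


Remove suffix '-less' from 'hopeless' to get root 'hope'.

hope


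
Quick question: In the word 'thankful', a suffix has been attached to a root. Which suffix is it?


The word 'thankful' = 'thank' (root) + '-ful' (suffix). The suffix is '-ful'.

ful


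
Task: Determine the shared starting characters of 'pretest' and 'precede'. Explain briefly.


Compare from the start: 3 characters match: 'pre'. Mismatch at position 4: 't' vs 'c'.

pre


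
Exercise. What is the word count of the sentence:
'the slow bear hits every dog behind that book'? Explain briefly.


Split into words: the | slow | bear | hits | every | dog | behind | that | book = 9 words.

9


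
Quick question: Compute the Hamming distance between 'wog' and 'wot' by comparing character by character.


Alignment:
Position 1: 'w' vs 'w' = match
Position 2: 'o' vs 'o' = match
Position 3: 'g' vs 't' = DIFFER
Total differences: 1

1


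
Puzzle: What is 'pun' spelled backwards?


Reverse 'pun' character by character: 'nup'.

nup


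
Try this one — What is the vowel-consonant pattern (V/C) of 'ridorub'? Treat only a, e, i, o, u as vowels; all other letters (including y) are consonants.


Letter mapping: r = C, i = V, d = C, o = V, r = C, u = V, b = C.

CVCVCVC


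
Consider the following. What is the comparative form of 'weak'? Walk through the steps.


Apply comparative formation (add -er): 'weak' -> 'weaker'.

weaker


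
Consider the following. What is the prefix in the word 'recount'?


The word 'recount' = 're' (prefix) + 'count' (root). The prefix is 're'.

re


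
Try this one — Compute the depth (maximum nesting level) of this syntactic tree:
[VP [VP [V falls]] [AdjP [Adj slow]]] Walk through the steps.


Count bracket nesting levels:
'[' at pos 0: depth = 1
'[' at pos 4: depth = 2
'[' at pos 8: depth = 3
'[' at pos 19: depth = 2
'[' at pos 25: depth = 3
Maximum depth reached: 3

3


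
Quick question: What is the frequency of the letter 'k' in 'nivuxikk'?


Letter 'k' in 'nivuxikk': found at position(s) 7, 8 = 2 occurrence(s).

2


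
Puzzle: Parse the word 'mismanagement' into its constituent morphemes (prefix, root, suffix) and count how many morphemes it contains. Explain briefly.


Step 1: Identify prefix: 'mis' (meaning: wrongly)
Step 2: Identify root: 'manage'
Step 3: Identify suffix(es): 'ment'
Decomposition: mis- (prefix: wrongly) + manage (root) + -ment (suffix: action/result)
Total morphemes: 3

3 morphemes (mis- (prefix: wrongly) + manage (root) + -ment (suffix: action/result))


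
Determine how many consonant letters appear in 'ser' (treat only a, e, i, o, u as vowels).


Consonants in 'ser': s, r = 2 consonants.

2


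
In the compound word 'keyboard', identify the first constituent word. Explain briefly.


Split 'keyboard' into 'key' + 'board'. The first part is 'key'.

key


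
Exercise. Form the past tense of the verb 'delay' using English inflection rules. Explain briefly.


Apply rule: Add -ed. 'delay' becomes 'delayed'.

delayed


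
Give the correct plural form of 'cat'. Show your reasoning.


Apply rule: Add -s. 'cat' becomes 'cats'.

cats


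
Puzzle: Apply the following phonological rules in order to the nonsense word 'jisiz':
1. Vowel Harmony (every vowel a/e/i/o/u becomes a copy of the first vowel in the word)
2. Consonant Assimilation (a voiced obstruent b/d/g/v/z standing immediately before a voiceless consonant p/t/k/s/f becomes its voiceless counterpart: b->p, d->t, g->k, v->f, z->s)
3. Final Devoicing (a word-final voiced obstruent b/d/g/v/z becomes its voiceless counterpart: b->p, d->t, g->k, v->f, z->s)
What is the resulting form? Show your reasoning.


Starting form: 'jisiz'
Rule 1: Vowel Harmony: all vowels already match. No change.
Rule 2: Consonant Assimilation: no voiced obstruent (b/d/g/v/z) stands immediately before a voiceless consonant (p/t/k/s/f). No change.
Rule 3: Final Devoicing: word-final voiced obstruent 'z' becomes voiceless 's'. 'jisiz' -> 'jisis'
Final form: 'jisis'

jisis


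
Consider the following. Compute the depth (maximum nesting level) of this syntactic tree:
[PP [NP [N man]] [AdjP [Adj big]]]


Count bracket nesting levels:
'[' at pos 0: depth = 1
'[' at pos 4: depth = 2
'[' at pos 8: depth = 3
'[' at pos 17: depth = 2
'[' at pos 23: depth = 3
Maximum depth reached: 3

3


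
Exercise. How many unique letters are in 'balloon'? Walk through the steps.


Unique letters in 'balloon': {a, b, l, n, o} = 5 distinct letters.

5


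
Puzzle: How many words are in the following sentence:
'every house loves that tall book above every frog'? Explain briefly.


Split into words: every | house | loves | that | tall | book | above | every | frog = 9 words.

9


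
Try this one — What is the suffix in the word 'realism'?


The word 'realism' = 'real' (root) + '-ism' (suffix). The suffix is '-ism'.

ism


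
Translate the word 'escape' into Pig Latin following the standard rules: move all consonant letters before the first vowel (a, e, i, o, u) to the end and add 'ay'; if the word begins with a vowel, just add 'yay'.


'escape' starts with a vowel, so add 'yay': 'escapeyay'.

escapeyay


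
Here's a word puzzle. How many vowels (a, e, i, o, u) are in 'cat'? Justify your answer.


Vowels in 'cat': a = 1 vowels.

1


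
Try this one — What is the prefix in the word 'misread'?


The word 'misread' = 'mis' (prefix) + 'read' (root). The prefix is 'mis'.

mis


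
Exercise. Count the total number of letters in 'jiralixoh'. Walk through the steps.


Spell out 'jiralixoh' and number each letter: j(1), i(2), r(3), a(4), l(5), i(6), x(7), o(8), h(9). Total: 9 letters.

9


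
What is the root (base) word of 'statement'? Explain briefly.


Remove suffix '-ment' from 'statement' to get root 'state'.

state


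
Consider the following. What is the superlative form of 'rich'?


Apply superlative formation (add -est): 'rich' -> 'richest'.

richest


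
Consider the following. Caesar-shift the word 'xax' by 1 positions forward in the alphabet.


Shift each letter by 1: x -> y, a -> b, x -> y. Result: 'yby'.

yby


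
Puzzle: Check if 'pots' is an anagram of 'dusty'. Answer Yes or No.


Sorted letters of 'pots': 'opst'
Sorted letters of 'dusty': 'dstuy'
They do not match.

No


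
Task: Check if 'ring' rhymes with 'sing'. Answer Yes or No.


Rime (stressed vowel + following sounds) of 'ring': -ing = /ɪŋ/
Rime of 'sing': -ing = /ɪŋ/
/ɪŋ/ and /ɪŋ/ are the same ending sound, so the words rhyme.

Yes


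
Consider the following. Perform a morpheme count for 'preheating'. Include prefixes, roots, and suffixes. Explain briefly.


Decomposition: pre- (prefix) + heat (root) + -ing (suffix) = 3 morpheme(s)

3 morphemes


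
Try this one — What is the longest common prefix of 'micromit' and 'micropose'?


Compare from the start: 5 characters match: 'micro'. Mismatch at position 6: 'm' vs 'p'.

micro


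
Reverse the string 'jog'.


Reverse 'jog' character by character: 'goj'.

goj


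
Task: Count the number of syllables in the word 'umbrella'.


Break 'umbrella' into syllables: um-brel-la -> um | brel | la = 3 syllables

3 syllables


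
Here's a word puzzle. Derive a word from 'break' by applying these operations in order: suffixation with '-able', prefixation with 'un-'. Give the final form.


Step 1: Add suffix '-able' to 'break' = 'breakable'
Step 2: Add prefix 'un-' to 'breakable' = 'unbreakable'

unbreakable


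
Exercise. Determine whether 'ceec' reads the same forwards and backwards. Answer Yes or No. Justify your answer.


Forward: 'ceec'
Reversed: 'ceec'
They are identical.

Yes


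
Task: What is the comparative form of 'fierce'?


Apply comparative formation (ends in e: add -r): 'fierce' -> 'fiercer'.

fiercer


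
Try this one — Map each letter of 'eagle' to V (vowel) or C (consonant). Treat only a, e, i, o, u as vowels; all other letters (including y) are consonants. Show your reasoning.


Letter mapping: e = V, a = V, g = C, l = C, e = V.

VVCCV


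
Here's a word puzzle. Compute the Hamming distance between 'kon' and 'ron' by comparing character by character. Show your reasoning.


Alignment:
Position 1: 'k' vs 'r' = DIFFER
Position 2: 'o' vs 'o' = match
Position 3: 'n' vs 'n' = match
Total differences: 1

1


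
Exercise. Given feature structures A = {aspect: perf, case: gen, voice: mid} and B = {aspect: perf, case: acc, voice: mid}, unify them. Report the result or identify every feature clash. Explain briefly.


Compare features:
aspect: A=perf vs B=perf -> unified: perf
case: A=gen vs B=acc -> CLASH
voice: A=mid vs B=mid -> unified: mid
Clash detected on feature 'case' (gen vs acc); unification fails.

CLASH on 'case' (gen vs acc)


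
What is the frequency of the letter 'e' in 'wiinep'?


Letter 'e' in 'wiinep': found at position(s) 5 = 1 occurrence(s).

1


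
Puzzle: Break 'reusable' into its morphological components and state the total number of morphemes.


Step 1: Identify prefix: 're' (meaning: again)
Step 2: Identify root: 'use'
Step 3: Identify suffix(es): 'able'
Decomposition: re- (prefix: again) + use (root) + -able (suffix: capable of)
Total morphemes: 3

3 morphemes (re- (prefix: again) + use (root) + -able (suffix: capable of))


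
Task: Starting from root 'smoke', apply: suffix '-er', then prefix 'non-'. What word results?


Step 1: Add suffix '-er' to 'smoke' = 'smoker'
Step 2: Add prefix 'non-' to 'smoker' = 'nonsmoker'

nonsmoker


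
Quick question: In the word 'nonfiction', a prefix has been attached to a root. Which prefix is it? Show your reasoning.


The word 'nonfiction' = 'non' (prefix) + 'fiction' (root). The prefix is 'non'.

non


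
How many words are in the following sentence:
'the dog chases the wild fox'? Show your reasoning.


Split into words: the | dog | chases | the | wild | fox = 6 words.

6


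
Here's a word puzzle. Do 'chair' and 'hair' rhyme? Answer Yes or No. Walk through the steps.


Rime (stressed vowel + following sounds) of 'chair': -air = /ɛər/
Rime of 'hair': -air = /ɛər/
/ɛər/ and /ɛər/ are the same ending sound, so the words rhyme.

Yes


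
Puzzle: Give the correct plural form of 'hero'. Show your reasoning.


Apply rule: Add -es (consonant + o). 'hero' becomes 'heroes'.

heroes


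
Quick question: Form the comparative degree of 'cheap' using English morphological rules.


Apply comparative formation (add -er): 'cheap' -> 'cheaper'.

cheaper


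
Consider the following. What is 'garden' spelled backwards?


Reverse 'garden' character by character: 'nedrag'.

nedrag


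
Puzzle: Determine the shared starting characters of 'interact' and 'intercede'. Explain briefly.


Compare from the start: 5 characters match: 'inter'. Mismatch at position 6: 'a' vs 'c'.

inter


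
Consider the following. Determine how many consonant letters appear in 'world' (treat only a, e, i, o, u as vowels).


Consonants in 'world': w, r, l, d = 4 consonants.

4


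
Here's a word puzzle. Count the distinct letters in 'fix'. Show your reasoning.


Unique letters in 'fix': {f, i, x} = 3 distinct letters.

3


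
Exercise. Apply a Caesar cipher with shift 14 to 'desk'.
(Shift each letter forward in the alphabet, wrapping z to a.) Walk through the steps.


Shift each letter by 14: d -> r, e -> s, s -> g, k -> y. Result: 'rsgy'.

rsgy


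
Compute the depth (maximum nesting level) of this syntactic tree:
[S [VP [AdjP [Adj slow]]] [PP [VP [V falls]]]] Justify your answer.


Count bracket nesting levels:
'[' at pos 0: depth = 1
'[' at pos 3: depth = 2
'[' at pos 7: depth = 3
'[' at pos 13: depth = 4
'[' at pos 26: depth = 2
'[' at pos 30: depth = 3
'[' at pos 34: depth = 4
Maximum depth reached: 4

4


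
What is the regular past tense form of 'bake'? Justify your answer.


Apply rule: Add -d (word ends in -e). 'bake' becomes 'baked'.

baked


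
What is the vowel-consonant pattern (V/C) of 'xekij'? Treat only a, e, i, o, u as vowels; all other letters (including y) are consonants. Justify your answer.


Letter mapping: x = C, e = V, k = C, i = V, j = C.

CVCVC


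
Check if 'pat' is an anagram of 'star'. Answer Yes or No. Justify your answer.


Sorted letters of 'pat': 'apt'
Sorted letters of 'star': 'arst'
They do not match.

No


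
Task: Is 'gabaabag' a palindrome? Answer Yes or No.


Forward: 'gabaabag'
Reversed: 'gabaabag'
They are identical.

Yes


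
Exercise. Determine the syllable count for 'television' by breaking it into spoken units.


Break 'television' into syllables: tel-e-vi-sion -> tel | e | vi | sion = 4 syllables

4 syllables


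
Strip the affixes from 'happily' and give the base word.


Remove suffix '-ly' from 'happily' to get root 'happy'.

happy


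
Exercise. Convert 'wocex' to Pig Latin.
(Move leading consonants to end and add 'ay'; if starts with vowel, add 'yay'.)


'wocex': move consonant cluster 'w' to end and add 'ay': 'ocexway'.

ocexway


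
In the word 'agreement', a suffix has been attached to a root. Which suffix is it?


The word 'agreement' = 'agree' (root) + '-ment' (suffix). The suffix is '-ment'.

ment


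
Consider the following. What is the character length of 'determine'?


Spell out 'determine' and number each letter: d(1), e(2), t(3), e(4), r(5), m(6), i(7), n(8), e(9). Total: 9 letters.

9


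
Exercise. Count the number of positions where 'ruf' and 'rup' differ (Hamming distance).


Alignment:
Position 1: 'r' vs 'r' = match
Position 2: 'u' vs 'u' = match
Position 3: 'f' vs 'p' = DIFFER
Total differences: 1

1


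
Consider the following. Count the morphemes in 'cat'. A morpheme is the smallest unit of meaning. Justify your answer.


Decomposition: cat (free morpheme) = 1 morpheme(s)

1 morphemes


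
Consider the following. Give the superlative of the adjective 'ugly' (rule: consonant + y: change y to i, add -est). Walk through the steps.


Apply superlative formation (consonant + y: change y to i, add -est): 'ugly' -> 'ugliest'.

ugliest


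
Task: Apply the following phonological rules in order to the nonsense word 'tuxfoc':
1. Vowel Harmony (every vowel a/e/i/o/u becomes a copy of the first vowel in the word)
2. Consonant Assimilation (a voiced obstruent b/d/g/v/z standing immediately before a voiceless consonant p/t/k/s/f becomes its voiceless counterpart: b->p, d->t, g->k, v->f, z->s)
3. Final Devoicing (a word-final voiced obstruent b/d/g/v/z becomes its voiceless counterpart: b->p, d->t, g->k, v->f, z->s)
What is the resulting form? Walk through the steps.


Starting form: 'tuxfoc'
Rule 1: Vowel Harmony: all vowels become 'u' (matching first vowel). 'tuxfoc' -> 'tuxfuc'
Rule 2: Consonant Assimilation: no voiced obstruent (b/d/g/v/z) stands immediately before a voiceless consonant (p/t/k/s/f). No change.
Rule 3: Final Devoicing: final consonant 'c' is not one of the voiced obstruents b/d/g/v/z. No change.
Final form: 'tuxfuc'

tuxfuc


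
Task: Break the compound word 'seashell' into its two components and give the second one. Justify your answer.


Split 'seashell' into 'sea' + 'shell'. The second part is 'shell'.

shell


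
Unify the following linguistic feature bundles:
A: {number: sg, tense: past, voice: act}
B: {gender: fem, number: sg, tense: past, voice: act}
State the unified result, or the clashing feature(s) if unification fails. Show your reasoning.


Compare features:
gender: A=_ vs B=fem -> unified: fem
number: A=sg vs B=sg -> unified: sg
tense: A=past vs B=past -> unified: past
voice: A=act vs B=act -> unified: act
No clashes found.

Unified: {gender: fem, number: sg, tense: past, voice: act}


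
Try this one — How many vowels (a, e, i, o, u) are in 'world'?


Vowels in 'world': o = 1 vowels.

1


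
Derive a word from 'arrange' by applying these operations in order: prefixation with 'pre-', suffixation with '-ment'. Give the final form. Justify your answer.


Step 1: Add prefix 'pre-' to 'arrange' = 'prearrange'
Step 2: Add suffix '-ment' to 'prearrange' = 'prearrangement'

prearrangement


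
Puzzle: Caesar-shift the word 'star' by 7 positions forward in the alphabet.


Shift each letter by 7: s -> z, t -> a, a -> h, r -> y. Result: 'zahy'.

zahy


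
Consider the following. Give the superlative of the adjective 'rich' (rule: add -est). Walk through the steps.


Apply superlative formation (add -est): 'rich' -> 'richest'.

richest


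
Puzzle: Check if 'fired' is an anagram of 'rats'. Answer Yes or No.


Sorted letters of 'fired': 'defir'
Sorted letters of 'rats': 'arst'
They do not match.

No


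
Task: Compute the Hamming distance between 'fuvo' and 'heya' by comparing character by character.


Alignment:
Position 1: 'f' vs 'h' = DIFFER
Position 2: 'u' vs 'e' = DIFFER
Position 3: 'v' vs 'y' = DIFFER
Position 4: 'o' vs 'a' = DIFFER
Total differences: 4

4


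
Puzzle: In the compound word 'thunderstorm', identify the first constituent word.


Split 'thunderstorm' into 'thunder' + 'storm'. The first part is 'thunder'.

thunder


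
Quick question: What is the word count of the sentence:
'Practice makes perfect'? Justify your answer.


Split into words: Practice | makes | perfect = 3 words.

3


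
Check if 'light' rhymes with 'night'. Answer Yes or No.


Rime (stressed vowel + following sounds) of 'light': -ight = /aɪt/
Rime of 'night': -ight = /aɪt/
/aɪt/ and /aɪt/ are the same ending sound, so the words rhyme.

Yes


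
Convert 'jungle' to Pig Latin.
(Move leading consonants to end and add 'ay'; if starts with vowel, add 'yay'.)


'jungle': move consonant cluster 'j' to end and add 'ay': 'unglejay'.

unglejay


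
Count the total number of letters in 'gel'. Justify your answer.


Spell out 'gel' and number each letter: g(1), e(2), l(3). Total: 3 letters.

3


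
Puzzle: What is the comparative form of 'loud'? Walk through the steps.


Apply comparative formation (add -er): 'loud' -> 'louder'.

louder


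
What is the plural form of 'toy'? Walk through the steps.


Apply rule: Add -s. 'toy' becomes 'toys'.

toys


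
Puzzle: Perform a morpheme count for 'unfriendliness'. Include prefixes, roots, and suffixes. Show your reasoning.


Decomposition: un- (prefix) + friend (root) + -ly (suffix) + -ness (suffix) = 4 morpheme(s)

4 morphemes


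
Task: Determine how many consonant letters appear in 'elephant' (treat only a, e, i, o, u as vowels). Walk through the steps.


Consonants in 'elephant': l, p, h, n, t = 5 consonants.

5


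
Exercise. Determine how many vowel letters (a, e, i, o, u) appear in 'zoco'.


Vowels in 'zoco': o, o = 2 vowels.

2


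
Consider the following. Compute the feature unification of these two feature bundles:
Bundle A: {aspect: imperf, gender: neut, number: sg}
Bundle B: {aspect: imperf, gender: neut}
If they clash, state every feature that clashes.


Compare features:
aspect: A=imperf vs B=imperf -> unified: imperf
gender: A=neut vs B=neut -> unified: neut
number: A=sg vs B=_ -> unified: sg
No clashes found.

Unified: {aspect: imperf, gender: neut, number: sg}


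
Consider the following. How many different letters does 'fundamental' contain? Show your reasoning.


Unique letters in 'fundamental': {a, d, e, f, l, m, n, t, u} = 9 distinct letters.

9


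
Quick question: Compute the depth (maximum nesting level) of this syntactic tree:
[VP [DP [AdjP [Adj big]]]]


Count bracket nesting levels:
'[' at pos 0: depth = 1
'[' at pos 4: depth = 2
'[' at pos 8: depth = 3
'[' at pos 14: depth = 4
Maximum depth reached: 4

4


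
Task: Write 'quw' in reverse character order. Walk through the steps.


Reverse 'quw' character by character: 'wuq'.

wuq


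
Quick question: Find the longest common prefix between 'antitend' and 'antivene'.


Compare from the start: 4 characters match: 'anti'. Mismatch at position 5: 't' vs 'v'.

anti


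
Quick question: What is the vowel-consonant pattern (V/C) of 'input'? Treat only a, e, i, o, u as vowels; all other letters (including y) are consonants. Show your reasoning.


Letter mapping: i = V, n = C, p = C, u = V, t = C.

VCCVC


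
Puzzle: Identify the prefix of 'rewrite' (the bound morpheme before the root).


The word 'rewrite' = 're' (prefix) + 'write' (root). The prefix is 're'.

re


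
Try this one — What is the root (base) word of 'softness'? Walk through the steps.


Remove suffix '-ness' from 'softness' to get root 'soft'.

soft


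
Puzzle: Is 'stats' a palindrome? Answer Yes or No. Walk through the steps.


Forward: 'stats'
Reversed: 'stats'
They are identical.

Yes


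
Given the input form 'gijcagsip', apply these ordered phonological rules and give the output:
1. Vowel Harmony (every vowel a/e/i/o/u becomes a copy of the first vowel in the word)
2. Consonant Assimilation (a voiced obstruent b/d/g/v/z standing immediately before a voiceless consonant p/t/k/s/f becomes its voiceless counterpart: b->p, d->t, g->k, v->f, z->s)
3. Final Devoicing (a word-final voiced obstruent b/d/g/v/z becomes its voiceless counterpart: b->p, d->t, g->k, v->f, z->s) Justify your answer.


Starting form: 'gijcagsip'
Rule 1: Vowel Harmony: all vowels become 'i' (matching first vowel). 'gijcagsip' -> 'gijcigsip'
Rule 2: Consonant Assimilation: voiced obstruent before voiceless consonant becomes voiceless ('gs' -> 'ks'). 'gijcigsip' -> 'gijciksip'
Rule 3: Final Devoicing: final consonant 'p' is not one of the voiced obstruents b/d/g/v/z. No change.
Final form: 'gijciksip'

gijciksip


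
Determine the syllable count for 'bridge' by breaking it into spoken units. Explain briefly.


Break 'bridge' into syllables: bridge -> bridge = 1 syllable

1 syllable


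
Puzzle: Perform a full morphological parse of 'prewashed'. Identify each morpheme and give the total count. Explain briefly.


Step 1: Identify prefix: 'pre' (meaning: before)
Step 2: Identify root: 'wash'
Step 3: Identify suffix(es): 'ed'
Decomposition: pre- (prefix: before) + wash (root) + -ed (suffix: past)
Total morphemes: 3

3 morphemes (pre- (prefix: before) + wash (root) + -ed (suffix: past))


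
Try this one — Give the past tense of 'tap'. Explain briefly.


Apply rule: Double final consonant and add -ed. 'tap' becomes 'tapped'.

tapped


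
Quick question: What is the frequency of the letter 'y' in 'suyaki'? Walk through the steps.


Letter 'y' in 'suyaki': found at position(s) 3 = 1 occurrence(s).

1


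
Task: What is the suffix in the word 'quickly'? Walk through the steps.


The word 'quickly' = 'quick' (root) + '-ly' (suffix). The suffix is '-ly'.

ly


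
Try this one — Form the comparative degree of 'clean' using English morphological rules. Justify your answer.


Apply comparative formation (add -er): 'clean' -> 'cleaner'.

cleaner


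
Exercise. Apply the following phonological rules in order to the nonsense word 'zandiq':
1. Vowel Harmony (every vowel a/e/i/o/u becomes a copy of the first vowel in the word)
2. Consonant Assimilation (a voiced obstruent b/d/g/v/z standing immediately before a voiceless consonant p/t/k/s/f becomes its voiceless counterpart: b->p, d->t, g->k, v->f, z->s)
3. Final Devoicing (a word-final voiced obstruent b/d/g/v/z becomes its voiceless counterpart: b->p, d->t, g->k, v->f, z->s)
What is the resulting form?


Starting form: 'zandiq'
Rule 1: Vowel Harmony: all vowels become 'a' (matching first vowel). 'zandiq' -> 'zandaq'
Rule 2: Consonant Assimilation: no voiced obstruent (b/d/g/v/z) stands immediately before a voiceless consonant (p/t/k/s/f). No change.
Rule 3: Final Devoicing: final consonant 'q' is not one of the voiced obstruents b/d/g/v/z. No change.
Final form: 'zandaq'

zandaq
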